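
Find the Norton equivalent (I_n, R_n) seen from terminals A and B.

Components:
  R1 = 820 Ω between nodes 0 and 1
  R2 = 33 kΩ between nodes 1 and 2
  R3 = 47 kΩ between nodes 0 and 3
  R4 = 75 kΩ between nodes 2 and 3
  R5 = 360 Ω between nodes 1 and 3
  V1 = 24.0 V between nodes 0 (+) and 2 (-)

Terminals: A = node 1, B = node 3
Find the Thévenin equivalent first; then I_n = V_th/R_th and R_n = R_th.
Step 1 — V_th is the open-circuit voltage V_A - V_B (nothing connected across the terminals).
Nodal analysis, taking node 2 as the 0 V reference.
Source V1 fixes V_0 = 24 V.
KCL at each unknown node (sum of currents leaving = 0; resistances in Ω):
  Node 1: (V_1 - 24)/820 + (V_1 - 0)/33000 + (V_1 - V_3)/360 = 0
  Node 3: (V_3 - 24)/47000 + (V_3 - 0)/75000 + (V_3 - V_1)/360 = 0
Collecting terms (coefficients in siemens):
  0.004028·V_1 - 0.002778·V_3 = 0.02927
  0.002812·V_3 - 0.002778·V_1 = 0.0005106
Determinant D = (0.004028)(0.002812) - (-0.002778)(-0.002778) = 0.000003611
V_1 = [(0.02927)(0.002812) - (-0.002778)(0.0005106)]/D = 23.19 V
V_3 = [(0.004028)(0.0005106) - (0.02927)(-0.002778)]/D = 23.08 V
V_th = V_1 - V_3 = 23.19 - 23.08 = 0.1038 V
Step 2 — R_th: zero the source — replace V1 by a short circuit (node 2 merges into node 0) — and find the resistance seen between A (node 1) and B (node 3).
Reduce the network between node 1 (A) and node 3 (B) by series/parallel combination:
  Rp1 = R1 ‖ R2 (parallel, both between nodes 0 and 1) = 1/(1/820 + 1/33000) = 800.1 Ω
  Rp2 = R3 ‖ R4 (parallel, both between nodes 0 and 3) = 1/(1/47000 + 1/75000) = 28890 Ω
  Rs1 = Rp1 + Rp2 (series, joined only at node 0) = 800.1 + 28890 = 29690 Ω
  Rp3 = R5 ‖ Rs1 (parallel, both between nodes 1 and 3) = 1/(1/360 + 1/29690) = 355.7 Ω
R_th = 355.7 Ω
I_n = V_th/R_th = 0.1038/355.7 = 0.0002918 A, and R_n = R_th = 355.7 Ω

Final answer: I_n = 0.0002918 A, R_n = 355.7 Ω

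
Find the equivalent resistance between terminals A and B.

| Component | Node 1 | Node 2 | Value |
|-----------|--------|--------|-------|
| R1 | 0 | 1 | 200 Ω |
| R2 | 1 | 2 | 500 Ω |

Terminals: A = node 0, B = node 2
Reduce the network between node 0 (A) and node 2 (B) by series/parallel combination:
  Rs1 = R1 + R2 (series, joined only at node 1) = 200 + 500 = 700 Ω
R_eq = 700 Ω

Final answer: 700 Ω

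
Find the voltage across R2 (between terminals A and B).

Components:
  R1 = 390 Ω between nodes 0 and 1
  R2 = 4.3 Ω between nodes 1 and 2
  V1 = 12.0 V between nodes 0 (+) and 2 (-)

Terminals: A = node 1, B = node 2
R1 and R2 are in series across V1 (node 0 → node 1 → node 2), and the output A–B is taken across R2, so this is a voltage divider.
Series current: I = V1/(R1 + R2) = 12/(390 + 4.3) = 12/394.3 = 0.03043 A
V_R2 = I × R2 = V1 × R2/(R1 + R2) = 12 × 4.3/394.3 = 0.1309 V

Final answer: 0.1309 V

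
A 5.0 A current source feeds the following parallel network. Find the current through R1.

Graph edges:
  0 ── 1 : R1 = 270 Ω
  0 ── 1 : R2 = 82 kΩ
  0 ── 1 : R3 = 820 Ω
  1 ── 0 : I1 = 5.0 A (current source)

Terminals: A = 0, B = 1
All resistors sit directly between nodes 0 and 1, so they are in parallel and share one voltage V; the full source current 5 A splits among them.
1/R_par = 1/270 + 1/82000 + 1/820 = 0.004935 S  =>  R_par = 202.6 Ω
V = I × R_par = 5 × 202.6 = 1013 V
I_R1 = V/R1 = 1013/270 = 3.752 A

Final answer: 3.752 A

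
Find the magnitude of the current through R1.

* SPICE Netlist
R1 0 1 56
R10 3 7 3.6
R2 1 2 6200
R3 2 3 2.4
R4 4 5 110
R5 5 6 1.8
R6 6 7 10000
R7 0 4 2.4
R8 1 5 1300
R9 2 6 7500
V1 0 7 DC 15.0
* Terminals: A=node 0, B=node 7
Nodal analysis, taking node 7 as the 0 V reference.
Source V1 fixes V_0 = 15 V.
KCL at each unknown node (sum of currents leaving = 0; resistances in Ω):
  Node 1: (V_1 - 15)/56 + (V_1 - V_2)/6200 + (V_1 - V_5)/1300 = 0
  Node 2: (V_2 - V_1)/6200 + (V_2 - V_3)/2.4 + (V_2 - V_6)/7500 = 0
  Node 3: (V_3 - V_2)/2.4 + (V_3 - 0)/3.6 = 0
  Node 4: (V_4 - V_5)/110 + (V_4 - 15)/2.4 = 0
  Node 5: (V_5 - V_4)/110 + (V_5 - V_6)/1.8 + (V_5 - V_1)/1300 = 0
  Node 6: (V_6 - V_5)/1.8 + (V_6 - 0)/10000 + (V_6 - V_2)/7500 = 0
Collecting terms (coefficients in siemens):
  0.01879·V_1 - 0.0001613·V_2 - 0.0007692·V_5 = 0.2679
  0.417·V_2 - 0.0001613·V_1 - 0.4167·V_3 - 0.0001333·V_6 = 0
  0.6944·V_3 - 0.4167·V_2 = 0
  0.4258·V_4 - 0.009091·V_5 = 6.25
  0.5654·V_5 - 0.0007692·V_1 - 0.009091·V_4 - 0.5556·V_6 = 0
  0.5558·V_6 - 0.0001333·V_2 - 0.5556·V_5 = 0
Solving these 6 simultaneous equations (Gaussian elimination) gives:
  V_1 = 14.86 V, V_2 = 0.02603 V, V_3 = 0.01562 V, V_4 = 14.99 V
  V_5 = 14.64 V, V_6 = 14.63 V
I_R1 = (V_0 - V_1)/R1 = (15 - 14.86)/56 = 0.002562 A
|I_R1| = 0.002562 A

Final answer: |I_R1| = 0.002562 A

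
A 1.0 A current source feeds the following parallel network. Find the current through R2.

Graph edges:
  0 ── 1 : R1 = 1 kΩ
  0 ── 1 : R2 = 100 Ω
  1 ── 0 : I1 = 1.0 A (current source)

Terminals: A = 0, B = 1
All resistors sit directly between nodes 0 and 1, so they are in parallel and share one voltage V; the full source current 1 A splits among them.
1/R_par = 1/1000 + 1/100 = 0.011 S  =>  R_par = 90.91 Ω
V = I × R_par = 1 × 90.91 = 90.91 V
I_R2 = V/R2 = 90.91/100 = 0.9091 A

Final answer: 0.9091 A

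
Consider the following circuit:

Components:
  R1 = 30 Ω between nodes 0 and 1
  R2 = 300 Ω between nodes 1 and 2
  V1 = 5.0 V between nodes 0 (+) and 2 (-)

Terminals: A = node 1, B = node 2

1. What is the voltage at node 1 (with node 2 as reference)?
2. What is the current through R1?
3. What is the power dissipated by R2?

Nodal analysis, taking node 2 as the 0 V reference.
Source V1 fixes V_0 = 5 V.
KCL at each unknown node (sum of currents leaving = 0; resistances in Ω):
  Node 1: (V_1 - 5)/30 + (V_1 - 0)/300 = 0
Collecting terms: 0.03667 × V_1 = 0.1667  =>  V_1 = 4.545 V
Part 1:
  Read off the nodal solution: V_1 = 4.545 V
Part 2:
  I_R1 = (V_0 - V_1)/R1 = (5 - 4.545)/30 = 0.01515 A
  Magnitude: I_R1 = 0.01515 A
Part 3:
  I_R2 = (V_1 - V_2)/R2 = (4.545 - 0)/300 = 0.01515 A
  P_R2 = I_R2² × R2 = (0.01515)² × 300 = 0.06887 W

Final answers:
1. V_1 = 4.545 V
2. I_R1 = 0.01515 A
3. P_R2 = 0.06887 W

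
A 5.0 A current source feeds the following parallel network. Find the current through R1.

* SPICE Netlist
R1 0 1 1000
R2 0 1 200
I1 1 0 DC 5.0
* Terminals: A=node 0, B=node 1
All resistors sit directly between nodes 0 and 1, so they are in parallel and share one voltage V; the full source current 5 A splits among them.
1/R_par = 1/1000 + 1/200 = 0.006 S  =>  R_par = 166.7 Ω
V = I × R_par = 5 × 166.7 = 833.3 V
I_R1 = V/R1 = 833.3/1000 = 0.8333 A

Final answer: 0.8333 A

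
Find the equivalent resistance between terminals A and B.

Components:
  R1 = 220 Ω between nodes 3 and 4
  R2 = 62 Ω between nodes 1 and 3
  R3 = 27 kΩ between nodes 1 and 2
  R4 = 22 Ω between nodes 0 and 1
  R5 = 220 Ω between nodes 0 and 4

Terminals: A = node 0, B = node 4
Reduce the network between node 0 (A) and node 4 (B) by series/parallel combination:
  R3 touches the rest of the network only at node 1 (its other end, node 2, goes nowhere), so no current can flow through it — remove it.
  Rs1 = R4 + R2 (series, joined only at node 1) = 22 + 62 = 84 Ω
  Rs2 = R1 + Rs1 (series, joined only at node 3) = 220 + 84 = 304 Ω
  Rp1 = R5 ‖ Rs2 (parallel, both between nodes 0 and 4) = 1/(1/220 + 1/304) = 127.6 Ω
R_eq = 127.6 Ω

Final answer: 127.6 Ω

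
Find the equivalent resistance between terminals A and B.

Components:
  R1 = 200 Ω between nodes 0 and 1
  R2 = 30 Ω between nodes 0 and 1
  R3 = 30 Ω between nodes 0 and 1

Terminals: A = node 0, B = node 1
Reduce the network between node 0 (A) and node 1 (B) by series/parallel combination:
  Rp1 = R1 ‖ R2 ‖ R3 (parallel, all between nodes 0 and 1) = 1/(1/200 + 1/30 + 1/30) = 13.95 Ω
R_eq = 13.95 Ω

Final answer: 13.95 Ω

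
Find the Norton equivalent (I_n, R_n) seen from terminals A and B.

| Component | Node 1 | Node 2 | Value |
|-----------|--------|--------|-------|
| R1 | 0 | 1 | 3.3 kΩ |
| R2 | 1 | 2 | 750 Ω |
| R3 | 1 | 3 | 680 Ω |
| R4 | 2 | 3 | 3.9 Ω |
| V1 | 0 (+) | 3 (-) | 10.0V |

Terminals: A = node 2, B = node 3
Find the Thévenin equivalent first; then I_n = V_th/R_th and R_n = R_th.
Step 1 — V_th is the open-circuit voltage V_A - V_B (nothing connected across the terminals).
Nodal analysis, taking node 3 as the 0 V reference.
Source V1 fixes V_0 = 10 V.
KCL at each unknown node (sum of currents leaving = 0; resistances in Ω):
  Node 1: (V_1 - 10)/3300 + (V_1 - V_2)/750 + (V_1 - 0)/680 = 0
  Node 2: (V_2 - V_1)/750 + (V_2 - 0)/3.9 = 0
Collecting terms (coefficients in siemens):
  0.003107·V_1 - 0.001333·V_2 = 0.00303
  0.2577·V_2 - 0.001333·V_1 = 0
Determinant D = (0.003107)(0.2577) - (-0.001333)(-0.001333) = 0.000799
V_1 = [(0.00303)(0.2577) - (-0.001333)(0)]/D = 0.9775 V
V_2 = [(0.003107)(0) - (0.00303)(-0.001333)]/D = 0.005057 V
V_th = V_2 - V_3 = 0.005057 - 0 = 0.005057 V
Step 2 — R_th: zero the source — replace V1 by a short circuit (node 3 merges into node 0) — and find the resistance seen between A (node 2) and B (node 0).
Reduce the network between node 2 (A) and node 0 (B) by series/parallel combination:
  Rp1 = R1 ‖ R3 (parallel, both between nodes 0 and 1) = 1/(1/3300 + 1/680) = 563.8 Ω
  Rs1 = R2 + Rp1 (series, joined only at node 1) = 750 + 563.8 = 1314 Ω
  Rp2 = R4 ‖ Rs1 (parallel, both between nodes 0 and 2) = 1/(1/3.9 + 1/1314) = 3.888 Ω
R_th = 3.888 Ω
I_n = V_th/R_th = 0.005057/3.888 = 0.0013 A, and R_n = R_th = 3.888 Ω

Final answer: I_n = 0.0013 A, R_n = 3.888 Ω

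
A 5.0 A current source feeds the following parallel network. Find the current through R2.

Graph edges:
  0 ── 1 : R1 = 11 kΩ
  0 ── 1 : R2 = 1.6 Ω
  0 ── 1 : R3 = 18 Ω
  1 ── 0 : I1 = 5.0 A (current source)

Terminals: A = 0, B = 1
All resistors sit directly between nodes 0 and 1, so they are in parallel and share one voltage V; the full source current 5 A splits among them.
1/R_par = 1/11000 + 1/1.6 + 1/18 = 0.6806 S  =>  R_par = 1.469 Ω
V = I × R_par = 5 × 1.469 = 7.346 V
I_R2 = V/R2 = 7.346/1.6 = 4.591 A

Final answer: 4.591 A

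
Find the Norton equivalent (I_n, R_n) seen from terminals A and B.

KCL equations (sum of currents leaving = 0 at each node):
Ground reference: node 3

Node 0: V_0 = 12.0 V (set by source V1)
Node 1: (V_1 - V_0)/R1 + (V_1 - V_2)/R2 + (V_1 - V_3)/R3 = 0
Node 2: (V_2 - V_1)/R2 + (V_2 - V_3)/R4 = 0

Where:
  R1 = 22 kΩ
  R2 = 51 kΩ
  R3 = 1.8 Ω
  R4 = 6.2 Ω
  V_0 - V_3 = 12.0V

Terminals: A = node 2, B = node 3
Find the Thévenin equivalent first; then I_n = V_th/R_th and R_n = R_th.
Step 1 — V_th is the open-circuit voltage V_A - V_B (nothing connected across the terminals).
Nodal analysis, taking node 3 as the 0 V reference.
Source V1 fixes V_0 = 12 V.
KCL at each unknown node (sum of currents leaving = 0; resistances in Ω):
  Node 1: (V_1 - 12)/22000 + (V_1 - V_2)/51000 + (V_1 - 0)/1.8 = 0
  Node 2: (V_2 - V_1)/51000 + (V_2 - 0)/6.2 = 0
Collecting terms (coefficients in siemens):
  0.5556·V_1 - 0.00001961·V_2 = 0.0005455
  0.1613·V_2 - 0.00001961·V_1 = 0
Determinant D = (0.5556)(0.1613) - (-0.00001961)(-0.00001961) = 0.08963
V_1 = [(0.0005455)(0.1613) - (-0.00001961)(0)]/D = 0.0009817 V
V_2 = [(0.5556)(0) - (0.0005455)(-0.00001961)]/D = 0.0000001193 V
V_th = V_2 - V_3 = 0.0000001193 - 0 = 0.0000001193 V
Step 2 — R_th: zero the source — replace V1 by a short circuit (node 3 merges into node 0) — and find the resistance seen between A (node 2) and B (node 0).
Reduce the network between node 2 (A) and node 0 (B) by series/parallel combination:
  Rp1 = R1 ‖ R3 (parallel, both between nodes 0 and 1) = 1/(1/22000 + 1/1.8) = 1.8 Ω
  Rs1 = R2 + Rp1 (series, joined only at node 1) = 51000 + 1.8 = 51000 Ω
  Rp2 = R4 ‖ Rs1 (parallel, both between nodes 0 and 2) = 1/(1/6.2 + 1/51000) = 6.199 Ω
R_th = 6.199 Ω
I_n = V_th/R_th = 0.0000001193/6.199 = 0.00000001925 A, and R_n = R_th = 6.199 Ω

Final answer: I_n = 1.925e-08 A, R_n = 6.199 Ω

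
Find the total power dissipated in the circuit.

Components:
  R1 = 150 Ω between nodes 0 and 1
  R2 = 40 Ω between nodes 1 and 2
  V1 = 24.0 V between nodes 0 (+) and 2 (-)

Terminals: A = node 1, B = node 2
Nodal analysis, taking node 2 as the 0 V reference.
Source V1 fixes V_0 = 24 V.
KCL at each unknown node (sum of currents leaving = 0; resistances in Ω):
  Node 1: (V_1 - 24)/150 + (V_1 - 0)/40 = 0
Collecting terms: 0.03167 × V_1 = 0.16  =>  V_1 = 5.053 V
Power in each resistor, P = (ΔV)²/R:
  P_R1 = (24 - 5.053)²/150 = 2.393 W
  P_R2 = (5.053 - 0)²/40 = 0.6382 W
P_total = P_R1 + P_R2 = 3.032 W

Final answer: 3.032 W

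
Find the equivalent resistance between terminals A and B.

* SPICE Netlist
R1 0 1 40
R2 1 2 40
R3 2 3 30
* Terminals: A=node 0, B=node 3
Reduce the network between node 0 (A) and node 3 (B) by series/parallel combination:
  Rs1 = R1 + R2 (series, joined only at node 1) = 40 + 40 = 80 Ω
  Rs2 = R3 + Rs1 (series, joined only at node 2) = 30 + 80 = 110 Ω
R_eq = 110 Ω

Final answer: 110 Ω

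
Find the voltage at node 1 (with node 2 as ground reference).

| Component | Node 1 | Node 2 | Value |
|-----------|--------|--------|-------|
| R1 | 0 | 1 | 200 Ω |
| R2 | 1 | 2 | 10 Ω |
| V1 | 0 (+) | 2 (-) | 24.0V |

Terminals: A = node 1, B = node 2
Nodal analysis, taking node 2 as the 0 V reference.
Source V1 fixes V_0 = 24 V.
KCL at each unknown node (sum of currents leaving = 0; resistances in Ω):
  Node 1: (V_1 - 24)/200 + (V_1 - 0)/10 = 0
Collecting terms: 0.105 × V_1 = 0.12  =>  V_1 = 1.143 V
The requested potential is V_1 = 1.143 V.

Final answer: V_1 = 1.143 V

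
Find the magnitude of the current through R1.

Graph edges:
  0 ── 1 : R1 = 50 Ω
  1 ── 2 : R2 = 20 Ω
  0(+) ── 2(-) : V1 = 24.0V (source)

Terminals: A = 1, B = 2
Nodal analysis, taking node 2 as the 0 V reference.
Source V1 fixes V_0 = 24 V.
KCL at each unknown node (sum of currents leaving = 0; resistances in Ω):
  Node 1: (V_1 - 24)/50 + (V_1 - 0)/20 = 0
Collecting terms: 0.07 × V_1 = 0.48  =>  V_1 = 6.857 V
I_R1 = (V_0 - V_1)/R1 = (24 - 6.857)/50 = 0.3429 A
|I_R1| = 0.3429 A

Final answer: |I_R1| = 0.3429 A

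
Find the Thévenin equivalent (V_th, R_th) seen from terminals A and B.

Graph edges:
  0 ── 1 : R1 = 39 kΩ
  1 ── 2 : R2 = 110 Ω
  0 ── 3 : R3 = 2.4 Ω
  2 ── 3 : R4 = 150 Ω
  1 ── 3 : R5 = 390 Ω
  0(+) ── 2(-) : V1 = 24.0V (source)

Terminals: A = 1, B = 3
Step 1 — V_th is the open-circuit voltage V_A - V_B (nothing connected across the terminals).
Nodal analysis, taking node 2 as the 0 V reference.
Source V1 fixes V_0 = 24 V.
KCL at each unknown node (sum of currents leaving = 0; resistances in Ω):
  Node 1: (V_1 - 24)/39000 + (V_1 - 0)/110 + (V_1 - V_3)/390 = 0
  Node 3: (V_3 - 24)/2.4 + (V_3 - 0)/150 + (V_3 - V_1)/390 = 0
Collecting terms (coefficients in siemens):
  0.01168·V_1 - 0.002564·V_3 = 0.0006154
  0.4259·V_3 - 0.002564·V_1 = 10
Determinant D = (0.01168)(0.4259) - (-0.002564)(-0.002564) = 0.004968
V_1 = [(0.0006154)(0.4259) - (-0.002564)(10)]/D = 5.214 V
V_3 = [(0.01168)(10) - (0.0006154)(-0.002564)]/D = 23.51 V
V_th = V_1 - V_3 = 5.214 - 23.51 = -18.3 V
Step 2 — R_th: zero the source — replace V1 by a short circuit (node 2 merges into node 0) — and find the resistance seen between A (node 1) and B (node 3).
Reduce the network between node 1 (A) and node 3 (B) by series/parallel combination:
  Rp1 = R1 ‖ R2 (parallel, both between nodes 0 and 1) = 1/(1/39000 + 1/110) = 109.7 Ω
  Rp2 = R3 ‖ R4 (parallel, both between nodes 0 and 3) = 1/(1/2.4 + 1/150) = 2.362 Ω
  Rs1 = Rp1 + Rp2 (series, joined only at node 0) = 109.7 + 2.362 = 112.1 Ω
  Rp3 = R5 ‖ Rs1 (parallel, both between nodes 1 and 3) = 1/(1/390 + 1/112.1) = 87.04 Ω
R_th = 87.04 Ω

Final answer: V_th = -18.3 V, R_th = 87.04 Ω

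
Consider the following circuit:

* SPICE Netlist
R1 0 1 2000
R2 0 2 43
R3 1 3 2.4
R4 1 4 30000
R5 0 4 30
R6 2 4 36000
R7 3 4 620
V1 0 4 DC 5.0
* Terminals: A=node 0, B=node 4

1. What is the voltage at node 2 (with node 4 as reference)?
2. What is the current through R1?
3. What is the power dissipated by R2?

Nodal analysis, taking node 4 as the 0 V reference.
Source V1 fixes V_0 = 5 V.
KCL at each unknown node (sum of currents leaving = 0; resistances in Ω):
  Node 1: (V_1 - 5)/2000 + (V_1 - V_3)/2.4 + (V_1 - 0)/30000 = 0
  Node 2: (V_2 - 5)/43 + (V_2 - 0)/36000 = 0
  Node 3: (V_3 - V_1)/2.4 + (V_3 - 0)/620 = 0
Collecting terms (coefficients in siemens):
  0.4172·V_1 - 0.4167·V_3 = 0.0025
  0.02328·V_2 = 0.1163
  0.4183·V_3 - 0.4167·V_1 = 0
Solving these 3 simultaneous equations (Gaussian elimination) gives:
  V_1 = 1.168 V, V_2 = 4.994 V, V_3 = 1.164 V
Part 1:
  Read off the nodal solution: V_2 = 4.994 V
Part 2:
  I_R1 = (V_0 - V_1)/R1 = (5 - 1.168)/2000 = 0.001916 A
  Magnitude: I_R1 = 0.001916 A
Part 3:
  I_R2 = (V_0 - V_2)/R2 = (5 - 4.994)/43 = 0.0001387 A
  P_R2 = I_R2² × R2 = (0.0001387)² × 43 = 0.0000008275 W

Final answers:
1. V_2 = 4.994 V
2. I_R1 = 0.001916 A
3. P_R2 = 8.275e-07 W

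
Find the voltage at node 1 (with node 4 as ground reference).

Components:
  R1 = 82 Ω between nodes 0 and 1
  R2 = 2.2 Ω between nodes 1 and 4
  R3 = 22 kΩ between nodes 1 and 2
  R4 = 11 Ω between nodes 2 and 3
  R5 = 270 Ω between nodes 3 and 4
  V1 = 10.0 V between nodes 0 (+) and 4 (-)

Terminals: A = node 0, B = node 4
Nodal analysis, taking node 4 as the 0 V reference.
Source V1 fixes V_0 = 10 V.
KCL at each unknown node (sum of currents leaving = 0; resistances in Ω):
  Node 1: (V_1 - 10)/82 + (V_1 - 0)/2.2 + (V_1 - V_2)/22000 = 0
  Node 2: (V_2 - V_1)/22000 + (V_2 - V_3)/11 = 0
  Node 3: (V_3 - V_2)/11 + (V_3 - 0)/270 = 0
Collecting terms (coefficients in siemens):
  0.4668·V_1 - 0.00004545·V_2 = 0.122
  0.09095·V_2 - 0.00004545·V_1 - 0.09091·V_3 = 0
  0.09461·V_3 - 0.09091·V_2 = 0
Solving these 3 simultaneous equations (Gaussian elimination) gives:
  V_1 = 0.2613 V, V_2 = 0.003295 V, V_3 = 0.003166 V
The requested potential is V_1 = 0.2613 V.

Final answer: V_1 = 0.2613 V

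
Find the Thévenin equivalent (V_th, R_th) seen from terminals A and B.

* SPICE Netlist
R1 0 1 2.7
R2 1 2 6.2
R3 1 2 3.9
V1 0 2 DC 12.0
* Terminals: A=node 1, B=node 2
Step 1 — V_th is the open-circuit voltage V_A - V_B (nothing connected across the terminals).
Nodal analysis, taking node 2 as the 0 V reference.
Source V1 fixes V_0 = 12 V.
KCL at each unknown node (sum of currents leaving = 0; resistances in Ω):
  Node 1: (V_1 - 12)/2.7 + (V_1 - 0)/6.2 + (V_1 - 0)/3.9 = 0
Collecting terms: 0.7881 × V_1 = 4.444  =>  V_1 = 5.64 V
V_th = V_1 - V_2 = 5.64 - 0 = 5.64 V
Step 2 — R_th: zero the source — replace V1 by a short circuit (node 2 merges into node 0) — and find the resistance seen between A (node 1) and B (node 0).
Reduce the network between node 1 (A) and node 0 (B) by series/parallel combination:
  Rp1 = R1 ‖ R2 ‖ R3 (parallel, all between nodes 0 and 1) = 1/(1/2.7 + 1/6.2 + 1/3.9) = 1.269 Ω
R_th = 1.269 Ω

Final answer: V_th = 5.64 V, R_th = 1.269 Ω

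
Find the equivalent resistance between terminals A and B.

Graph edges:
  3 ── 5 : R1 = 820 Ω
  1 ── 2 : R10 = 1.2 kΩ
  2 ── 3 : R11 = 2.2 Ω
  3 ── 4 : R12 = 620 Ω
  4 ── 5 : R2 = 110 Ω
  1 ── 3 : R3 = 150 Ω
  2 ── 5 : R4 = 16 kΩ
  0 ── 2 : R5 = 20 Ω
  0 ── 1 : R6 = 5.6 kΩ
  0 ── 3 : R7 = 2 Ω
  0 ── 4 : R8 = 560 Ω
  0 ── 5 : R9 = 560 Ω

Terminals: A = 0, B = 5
The network is not a plain series/parallel combination. Inject a 1 A test current into terminal A (node 0) and return it from terminal B (node 5); then R_eq = V_A / (1 A).
Nodal analysis, taking node 5 as the 0 V reference.
Current source I_test pushes 1 A into node 0 and draws it out of node 5.
KCL at each unknown node (sum of currents leaving = 0; resistances in Ω):
  Node 0: (V_0 - V_2)/20 + (V_0 - V_1)/5600 + (V_0 - V_3)/2 + (V_0 - V_4)/560 + (V_0 - 0)/560 - 1 = 0
  Node 1: (V_1 - V_0)/5600 + (V_1 - V_3)/150 + (V_1 - V_2)/1200 = 0
  Node 2: (V_2 - V_0)/20 + (V_2 - V_1)/1200 + (V_2 - 0)/16000 + (V_2 - V_3)/2.2 = 0
  Node 3: (V_3 - V_0)/2 + (V_3 - V_1)/150 + (V_3 - V_2)/2.2 + (V_3 - 0)/820 + (V_3 - V_4)/620 = 0
  Node 4: (V_4 - V_0)/560 + (V_4 - V_3)/620 + (V_4 - 0)/110 = 0
Collecting terms (coefficients in siemens):
  0.5537·V_0 - 0.0001786·V_1 - 0.05·V_2 - 0.5·V_3 - 0.001786·V_4 = 1
  0.007679·V_1 - 0.0001786·V_0 - 0.0008333·V_2 - 0.006667·V_3 = 0
  0.5054·V_2 - 0.05·V_0 - 0.0008333·V_1 - 0.4545·V_3 = 0
  0.964·V_3 - 0.5·V_0 - 0.006667·V_1 - 0.4545·V_2 - 0.001613·V_4 = 0
  0.01249·V_4 - 0.001786·V_0 - 0.001613·V_3 = 0
Solving these 5 simultaneous equations (Gaussian elimination) gives:
  V_0 = 180.8 V, V_1 = 180 V, V_2 = 180.1 V, V_3 = 180 V
  V_4 = 49.1 V
R_eq = V_0 / 1 A = 180.8 Ω

Final answer: 180.8 Ω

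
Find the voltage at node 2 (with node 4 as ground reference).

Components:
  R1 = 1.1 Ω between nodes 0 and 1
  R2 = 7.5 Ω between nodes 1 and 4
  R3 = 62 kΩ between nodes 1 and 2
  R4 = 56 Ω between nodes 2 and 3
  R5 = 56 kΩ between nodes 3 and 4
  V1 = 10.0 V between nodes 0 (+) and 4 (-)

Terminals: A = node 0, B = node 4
Nodal analysis, taking node 4 as the 0 V reference.
Source V1 fixes V_0 = 10 V.
KCL at each unknown node (sum of currents leaving = 0; resistances in Ω):
  Node 1: (V_1 - 10)/1.1 + (V_1 - 0)/7.5 + (V_1 - V_2)/62000 = 0
  Node 2: (V_2 - V_1)/62000 + (V_2 - V_3)/56 = 0
  Node 3: (V_3 - V_2)/56 + (V_3 - 0)/56000 = 0
Collecting terms (coefficients in siemens):
  1.042·V_1 - 0.00001613·V_2 = 9.091
  0.01787·V_2 - 0.00001613·V_1 - 0.01786·V_3 = 0
  0.01787·V_3 - 0.01786·V_2 = 0
Solving these 3 simultaneous equations (Gaussian elimination) gives:
  V_1 = 8.721 V, V_2 = 4.141 V, V_3 = 4.137 V
The requested potential is V_2 = 4.141 V.

Final answer: V_2 = 4.141 V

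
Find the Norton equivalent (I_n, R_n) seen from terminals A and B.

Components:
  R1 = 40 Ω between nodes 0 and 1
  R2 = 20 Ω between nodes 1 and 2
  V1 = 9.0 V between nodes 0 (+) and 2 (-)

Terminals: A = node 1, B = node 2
Find the Thévenin equivalent first; then I_n = V_th/R_th and R_n = R_th.
Step 1 — V_th is the open-circuit voltage V_A - V_B (nothing connected across the terminals).
Nodal analysis, taking node 2 as the 0 V reference.
Source V1 fixes V_0 = 9 V.
KCL at each unknown node (sum of currents leaving = 0; resistances in Ω):
  Node 1: (V_1 - 9)/40 + (V_1 - 0)/20 = 0
Collecting terms: 0.075 × V_1 = 0.225  =>  V_1 = 3 V
V_th = V_1 - V_2 = 3 - 0 = 3 V
Step 2 — R_th: zero the source — replace V1 by a short circuit (node 2 merges into node 0) — and find the resistance seen between A (node 1) and B (node 0).
Reduce the network between node 1 (A) and node 0 (B) by series/parallel combination:
  Rp1 = R1 ‖ R2 (parallel, both between nodes 0 and 1) = 1/(1/40 + 1/20) = 13.33 Ω
R_th = 13.33 Ω
I_n = V_th/R_th = 3/13.33 = 0.225 A, and R_n = R_th = 13.33 Ω

Final answer: I_n = 0.225 A, R_n = 13.33 Ω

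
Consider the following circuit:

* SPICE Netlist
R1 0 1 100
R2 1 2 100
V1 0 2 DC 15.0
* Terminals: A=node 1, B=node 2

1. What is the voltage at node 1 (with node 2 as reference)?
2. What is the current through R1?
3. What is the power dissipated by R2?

Nodal analysis, taking node 2 as the 0 V reference.
Source V1 fixes V_0 = 15 V.
KCL at each unknown node (sum of currents leaving = 0; resistances in Ω):
  Node 1: (V_1 - 15)/100 + (V_1 - 0)/100 = 0
Collecting terms: 0.02 × V_1 = 0.15  =>  V_1 = 7.5 V
Part 1:
  Read off the nodal solution: V_1 = 7.5 V
Part 2:
  I_R1 = (V_0 - V_1)/R1 = (15 - 7.5)/100 = 0.075 A
  Magnitude: I_R1 = 0.075 A
Part 3:
  I_R2 = (V_1 - V_2)/R2 = (7.5 - 0)/100 = 0.075 A
  P_R2 = I_R2² × R2 = (0.075)² × 100 = 0.5625 W

Final answers:
1. V_1 = 7.5 V
2. I_R1 = 0.075 A
3. P_R2 = 0.5625 W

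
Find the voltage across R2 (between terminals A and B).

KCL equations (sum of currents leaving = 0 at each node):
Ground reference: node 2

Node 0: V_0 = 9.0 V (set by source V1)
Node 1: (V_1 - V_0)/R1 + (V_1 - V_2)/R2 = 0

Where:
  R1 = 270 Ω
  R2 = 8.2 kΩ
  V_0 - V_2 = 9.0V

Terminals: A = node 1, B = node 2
R1 and R2 are in series across V1 (node 0 → node 1 → node 2), and the output A–B is taken across R2, so this is a voltage divider.
Series current: I = V1/(R1 + R2) = 9/(270 + 8200) = 9/8470 = 0.001063 A
V_R2 = I × R2 = V1 × R2/(R1 + R2) = 9 × 8200/8470 = 8.713 V

Final answer: 8.713 V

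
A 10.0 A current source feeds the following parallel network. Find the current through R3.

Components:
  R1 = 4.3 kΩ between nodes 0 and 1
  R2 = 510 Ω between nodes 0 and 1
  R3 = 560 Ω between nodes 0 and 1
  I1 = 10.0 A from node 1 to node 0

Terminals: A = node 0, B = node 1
All resistors sit directly between nodes 0 and 1, so they are in parallel and share one voltage V; the full source current 10 A splits among them.
1/R_par = 1/4300 + 1/510 + 1/560 = 0.003979 S  =>  R_par = 251.3 Ω
V = I × R_par = 10 × 251.3 = 2513 V
I_R3 = V/R3 = 2513/560 = 4.488 A

Final answer: 4.488 A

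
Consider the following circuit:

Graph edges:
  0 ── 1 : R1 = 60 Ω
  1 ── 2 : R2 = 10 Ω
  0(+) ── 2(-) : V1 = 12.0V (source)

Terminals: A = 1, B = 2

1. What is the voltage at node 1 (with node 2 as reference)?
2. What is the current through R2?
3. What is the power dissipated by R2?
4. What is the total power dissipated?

Nodal analysis, taking node 2 as the 0 V reference.
Source V1 fixes V_0 = 12 V.
KCL at each unknown node (sum of currents leaving = 0; resistances in Ω):
  Node 1: (V_1 - 12)/60 + (V_1 - 0)/10 = 0
Collecting terms: 0.1167 × V_1 = 0.2  =>  V_1 = 1.714 V
Part 1:
  Read off the nodal solution: V_1 = 1.714 V
Part 2:
  I_R2 = (V_1 - V_2)/R2 = (1.714 - 0)/10 = 0.1714 A
  Magnitude: I_R2 = 0.1714 A
Part 3:
  I_R2 = (V_1 - V_2)/R2 = (1.714 - 0)/10 = 0.1714 A
  P_R2 = I_R2² × R2 = (0.1714)² × 10 = 0.2939 W
Part 4:
  Power in each resistor, P = (ΔV)²/R:
    P_R1 = (12 - 1.714)²/60 = 1.763 W
    P_R2 = (1.714 - 0)²/10 = 0.2939 W
  P_total = P_R1 + P_R2 = 2.057 W

Final answers:
1. V_1 = 1.714 V
2. I_R2 = 0.1714 A
3. P_R2 = 0.2939 W
4. P_total = 2.057 W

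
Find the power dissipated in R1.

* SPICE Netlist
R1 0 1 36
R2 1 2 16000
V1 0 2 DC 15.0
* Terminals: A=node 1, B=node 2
Nodal analysis, taking node 2 as the 0 V reference.
Source V1 fixes V_0 = 15 V.
KCL at each unknown node (sum of currents leaving = 0; resistances in Ω):
  Node 1: (V_1 - 15)/36 + (V_1 - 0)/16000 = 0
Collecting terms: 0.02784 × V_1 = 0.4167  =>  V_1 = 14.97 V
I_R1 = (V_0 - V_1)/R1 = (15 - 14.97)/36 = 0.0009354 A
P_R1 = I_R1² × R1 = (0.0009354)² × 36 = 0.0000315 W

Final answer: 3.15e-05 W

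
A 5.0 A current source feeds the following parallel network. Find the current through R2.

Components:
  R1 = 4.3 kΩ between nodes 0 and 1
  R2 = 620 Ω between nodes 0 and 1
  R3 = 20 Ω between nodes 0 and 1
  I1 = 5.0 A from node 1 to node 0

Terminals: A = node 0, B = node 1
All resistors sit directly between nodes 0 and 1, so they are in parallel and share one voltage V; the full source current 5 A splits among them.
1/R_par = 1/4300 + 1/620 + 1/20 = 0.05185 S  =>  R_par = 19.29 Ω
V = I × R_par = 5 × 19.29 = 96.44 V
I_R2 = V/R2 = 96.44/620 = 0.1555 A

Final answer: 0.1555 A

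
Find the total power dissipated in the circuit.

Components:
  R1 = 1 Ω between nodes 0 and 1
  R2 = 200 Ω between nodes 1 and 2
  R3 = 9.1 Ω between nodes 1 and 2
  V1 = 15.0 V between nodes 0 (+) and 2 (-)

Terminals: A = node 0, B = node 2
Nodal analysis, taking node 2 as the 0 V reference.
Source V1 fixes V_0 = 15 V.
KCL at each unknown node (sum of currents leaving = 0; resistances in Ω):
  Node 1: (V_1 - 15)/1 + (V_1 - 0)/200 + (V_1 - 0)/9.1 = 0
Collecting terms: 1.115 × V_1 = 15  =>  V_1 = 13.45 V
Power in each resistor, P = (ΔV)²/R:
  P_R1 = (15 - 13.45)²/1 = 2.389 W
  P_R2 = (13.45 - 0)²/200 = 0.9051 W
  P_R3 = (13.45 - 0)²/9.1 = 19.89 W
P_total = P_R1 + P_R2 + P_R3 = 23.19 W

Final answer: 23.19 W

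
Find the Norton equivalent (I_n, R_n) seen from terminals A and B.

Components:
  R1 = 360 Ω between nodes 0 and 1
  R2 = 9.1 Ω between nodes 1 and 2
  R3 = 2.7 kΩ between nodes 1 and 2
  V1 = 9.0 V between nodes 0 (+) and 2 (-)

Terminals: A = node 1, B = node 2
Find the Thévenin equivalent first; then I_n = V_th/R_th and R_n = R_th.
Step 1 — V_th is the open-circuit voltage V_A - V_B (nothing connected across the terminals).
Nodal analysis, taking node 2 as the 0 V reference.
Source V1 fixes V_0 = 9 V.
KCL at each unknown node (sum of currents leaving = 0; resistances in Ω):
  Node 1: (V_1 - 9)/360 + (V_1 - 0)/9.1 + (V_1 - 0)/2700 = 0
Collecting terms: 0.113 × V_1 = 0.025  =>  V_1 = 0.2212 V
V_th = V_1 - V_2 = 0.2212 - 0 = 0.2212 V
Step 2 — R_th: zero the source — replace V1 by a short circuit (node 2 merges into node 0) — and find the resistance seen between A (node 1) and B (node 0).
Reduce the network between node 1 (A) and node 0 (B) by series/parallel combination:
  Rp1 = R1 ‖ R2 ‖ R3 (parallel, all between nodes 0 and 1) = 1/(1/360 + 1/9.1 + 1/2700) = 8.847 Ω
R_th = 8.847 Ω
I_n = V_th/R_th = 0.2212/8.847 = 0.025 A, and R_n = R_th = 8.847 Ω

Final answer: I_n = 0.025 A, R_n = 8.847 Ω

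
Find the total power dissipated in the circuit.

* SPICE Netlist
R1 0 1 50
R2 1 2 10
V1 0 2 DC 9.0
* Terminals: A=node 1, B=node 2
Nodal analysis, taking node 2 as the 0 V reference.
Source V1 fixes V_0 = 9 V.
KCL at each unknown node (sum of currents leaving = 0; resistances in Ω):
  Node 1: (V_1 - 9)/50 + (V_1 - 0)/10 = 0
Collecting terms: 0.12 × V_1 = 0.18  =>  V_1 = 1.5 V
Power in each resistor, P = (ΔV)²/R:
  P_R1 = (9 - 1.5)²/50 = 1.125 W
  P_R2 = (1.5 - 0)²/10 = 0.225 W
P_total = P_R1 + P_R2 = 1.35 W

Final answer: 1.35 W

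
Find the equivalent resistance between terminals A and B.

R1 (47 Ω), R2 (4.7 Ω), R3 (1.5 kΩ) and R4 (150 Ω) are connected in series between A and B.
Reduce the network between node 0 (A) and node 4 (B) by series/parallel combination:
  Rs1 = R1 + R2 (series, joined only at node 1) = 47 + 4.7 = 51.7 Ω
  Rs2 = R3 + Rs1 (series, joined only at node 2) = 1500 + 51.7 = 1552 Ω
  Rs3 = R4 + Rs2 (series, joined only at node 3) = 150 + 1552 = 1702 Ω
R_eq = 1.702 kΩ

Final answer: 1.702 kΩ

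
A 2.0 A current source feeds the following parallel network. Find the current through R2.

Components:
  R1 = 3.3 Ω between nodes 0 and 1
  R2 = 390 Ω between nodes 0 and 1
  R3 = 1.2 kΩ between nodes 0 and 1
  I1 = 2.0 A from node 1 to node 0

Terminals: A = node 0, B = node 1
All resistors sit directly between nodes 0 and 1, so they are in parallel and share one voltage V; the full source current 2 A splits among them.
1/R_par = 1/3.3 + 1/390 + 1/1200 = 0.3064 S  =>  R_par = 3.263 Ω
V = I × R_par = 2 × 3.263 = 6.527 V
I_R2 = V/R2 = 6.527/390 = 0.01674 A

Final answer: 0.01674 A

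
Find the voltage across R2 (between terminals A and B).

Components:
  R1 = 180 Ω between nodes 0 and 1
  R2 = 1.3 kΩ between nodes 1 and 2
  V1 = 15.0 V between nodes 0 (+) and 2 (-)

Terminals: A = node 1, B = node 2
R1 and R2 are in series across V1 (node 0 → node 1 → node 2), and the output A–B is taken across R2, so this is a voltage divider.
Series current: I = V1/(R1 + R2) = 15/(180 + 1300) = 15/1480 = 0.01014 A
V_R2 = I × R2 = V1 × R2/(R1 + R2) = 15 × 1300/1480 = 13.18 V

Final answer: 13.18 V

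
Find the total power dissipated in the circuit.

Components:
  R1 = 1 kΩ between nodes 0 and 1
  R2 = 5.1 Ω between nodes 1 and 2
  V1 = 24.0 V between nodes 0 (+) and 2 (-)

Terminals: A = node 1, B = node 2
Nodal analysis, taking node 2 as the 0 V reference.
Source V1 fixes V_0 = 24 V.
KCL at each unknown node (sum of currents leaving = 0; resistances in Ω):
  Node 1: (V_1 - 24)/1000 + (V_1 - 0)/5.1 = 0
Collecting terms: 0.1971 × V_1 = 0.024  =>  V_1 = 0.1218 V
Power in each resistor, P = (ΔV)²/R:
  P_R1 = (24 - 0.1218)²/1000 = 0.5702 W
  P_R2 = (0.1218 - 0)²/5.1 = 0.002908 W
P_total = P_R1 + P_R2 = 0.5731 W

Final answer: 0.5731 W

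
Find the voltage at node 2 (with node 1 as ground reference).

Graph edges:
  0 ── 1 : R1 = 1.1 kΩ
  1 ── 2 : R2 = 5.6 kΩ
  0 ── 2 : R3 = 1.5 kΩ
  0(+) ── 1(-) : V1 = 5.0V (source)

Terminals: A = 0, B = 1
Nodal analysis, taking node 1 as the 0 V reference.
Source V1 fixes V_0 = 5 V.
KCL at each unknown node (sum of currents leaving = 0; resistances in Ω):
  Node 2: (V_2 - 0)/5600 + (V_2 - 5)/1500 = 0
Collecting terms: 0.0008452 × V_2 = 0.003333  =>  V_2 = 3.944 V
The requested potential is V_2 = 3.944 V.

Final answer: V_2 = 3.944 V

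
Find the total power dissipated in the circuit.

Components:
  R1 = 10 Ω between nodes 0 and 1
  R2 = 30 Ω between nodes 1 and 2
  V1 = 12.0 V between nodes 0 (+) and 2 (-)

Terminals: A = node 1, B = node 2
Nodal analysis, taking node 2 as the 0 V reference.
Source V1 fixes V_0 = 12 V.
KCL at each unknown node (sum of currents leaving = 0; resistances in Ω):
  Node 1: (V_1 - 12)/10 + (V_1 - 0)/30 = 0
Collecting terms: 0.1333 × V_1 = 1.2  =>  V_1 = 9 V
Power in each resistor, P = (ΔV)²/R:
  P_R1 = (12 - 9)²/10 = 0.9 W
  P_R2 = (9 - 0)²/30 = 2.7 W
P_total = P_R1 + P_R2 = 3.6 W

Final answer: 3.6 W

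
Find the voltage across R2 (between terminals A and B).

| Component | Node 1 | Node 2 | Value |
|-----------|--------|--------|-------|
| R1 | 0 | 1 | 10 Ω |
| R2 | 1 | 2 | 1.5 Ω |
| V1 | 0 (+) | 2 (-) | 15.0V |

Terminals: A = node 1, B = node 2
R1 and R2 are in series across V1 (node 0 → node 1 → node 2), and the output A–B is taken across R2, so this is a voltage divider.
Series current: I = V1/(R1 + R2) = 15/(10 + 1.5) = 15/11.5 = 1.304 A
V_R2 = I × R2 = V1 × R2/(R1 + R2) = 15 × 1.5/11.5 = 1.957 V

Final answer: 1.957 V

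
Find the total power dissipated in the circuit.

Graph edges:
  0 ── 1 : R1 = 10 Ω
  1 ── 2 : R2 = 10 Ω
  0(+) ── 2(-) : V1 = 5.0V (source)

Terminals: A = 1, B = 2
Nodal analysis, taking node 2 as the 0 V reference.
Source V1 fixes V_0 = 5 V.
KCL at each unknown node (sum of currents leaving = 0; resistances in Ω):
  Node 1: (V_1 - 5)/10 + (V_1 - 0)/10 = 0
Collecting terms: 0.2 × V_1 = 0.5  =>  V_1 = 2.5 V
Power in each resistor, P = (ΔV)²/R:
  P_R1 = (5 - 2.5)²/10 = 0.625 W
  P_R2 = (2.5 - 0)²/10 = 0.625 W
P_total = P_R1 + P_R2 = 1.25 W

Final answer: 1.25 W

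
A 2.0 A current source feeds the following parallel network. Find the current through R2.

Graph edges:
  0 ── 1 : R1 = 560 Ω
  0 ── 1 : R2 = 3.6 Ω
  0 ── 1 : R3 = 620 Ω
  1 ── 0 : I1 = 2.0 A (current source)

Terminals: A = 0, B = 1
All resistors sit directly between nodes 0 and 1, so they are in parallel and share one voltage V; the full source current 2 A splits among them.
1/R_par = 1/560 + 1/3.6 + 1/620 = 0.2812 S  =>  R_par = 3.556 Ω
V = I × R_par = 2 × 3.556 = 7.113 V
I_R2 = V/R2 = 7.113/3.6 = 1.976 A

Final answer: 1.976 A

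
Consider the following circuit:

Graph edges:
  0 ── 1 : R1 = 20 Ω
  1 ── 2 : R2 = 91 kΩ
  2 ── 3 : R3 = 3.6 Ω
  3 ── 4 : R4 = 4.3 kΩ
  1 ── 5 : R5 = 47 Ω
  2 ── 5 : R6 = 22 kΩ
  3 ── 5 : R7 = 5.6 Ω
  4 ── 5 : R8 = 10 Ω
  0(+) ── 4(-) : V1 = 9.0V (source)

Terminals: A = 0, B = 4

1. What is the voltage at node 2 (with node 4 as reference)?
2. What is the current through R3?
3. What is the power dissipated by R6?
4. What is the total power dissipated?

Nodal analysis, taking node 4 as the 0 V reference.
Source V1 fixes V_0 = 9 V.
KCL at each unknown node (sum of currents leaving = 0; resistances in Ω):
  Node 1: (V_1 - 9)/20 + (V_1 - V_2)/91000 + (V_1 - V_5)/47 = 0
  Node 2: (V_2 - V_1)/91000 + (V_2 - V_3)/3.6 + (V_2 - V_5)/22000 = 0
  Node 3: (V_3 - V_2)/3.6 + (V_3 - 0)/4300 + (V_3 - V_5)/5.6 = 0
  Node 5: (V_5 - V_1)/47 + (V_5 - V_2)/22000 + (V_5 - V_3)/5.6 + (V_5 - 0)/10 = 0
Collecting terms (coefficients in siemens):
  0.07129·V_1 - 0.00001099·V_2 - 0.02128·V_5 = 0.45
  0.2778·V_2 - 0.00001099·V_1 - 0.2778·V_3 - 0.00004545·V_5 = 0
  0.4566·V_3 - 0.2778·V_2 - 0.1786·V_5 = 0
  0.2999·V_5 - 0.02128·V_1 - 0.00004545·V_2 - 0.1786·V_3 = 0
Solving these 4 simultaneous equations (Gaussian elimination) gives:
  V_1 = 6.661 V, V_2 = 1.166 V, V_3 = 1.166 V, V_5 = 1.167 V
Part 1:
  Read off the nodal solution: V_2 = 1.166 V
Part 2:
  I_R3 = (V_2 - V_3)/R3 = (1.166 - 1.166)/3.6 = 0.00006043 A
  Magnitude: I_R3 = 0.00006043 A
Part 3:
  I_R6 = (V_2 - V_5)/R6 = (1.166 - 1.167)/22000 = -0.00000004373 A
  P_R6 = I_R6² × R6 = (-0.00000004373)² × 22000 = 0.00000000004208 W
Part 4:
  Power in each resistor, P = (ΔV)²/R:
    P_R1 = (9 - 6.661)²/20 = 0.2736 W
    P_R2 = (6.661 - 1.166)²/91000 = 0.0003318 W
    P_R3 = (1.166 - 1.166)²/3.6 = 0.00000001315 W
    P_R4 = (1.166 - 0)²/4300 = 0.000316 W
    P_R5 = (6.661 - 1.167)²/47 = 0.6422 W
    P_R6 = (1.166 - 1.167)²/22000 = 0.00000000004208 W
    P_R7 = (1.166 - 1.167)²/5.6 = 0.0000002485 W
    P_R8 = (0 - 1.167)²/10 = 0.1362 W
  P_total = P_R1 + P_R2 + P_R3 + P_R4 + P_R5 + P_R6 + P_R7 + P_R8 = 1.053 W

Final answers:
1. V_2 = 1.166 V
2. I_R3 = 6.043e-05 A
3. P_R6 = 4.208e-11 W
4. P_total = 1.053 W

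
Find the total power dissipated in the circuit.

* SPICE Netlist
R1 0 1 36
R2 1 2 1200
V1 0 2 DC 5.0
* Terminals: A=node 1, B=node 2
Nodal analysis, taking node 2 as the 0 V reference.
Source V1 fixes V_0 = 5 V.
KCL at each unknown node (sum of currents leaving = 0; resistances in Ω):
  Node 1: (V_1 - 5)/36 + (V_1 - 0)/1200 = 0
Collecting terms: 0.02861 × V_1 = 0.1389  =>  V_1 = 4.854 V
Power in each resistor, P = (ΔV)²/R:
  P_R1 = (5 - 4.854)²/36 = 0.0005891 W
  P_R2 = (4.854 - 0)²/1200 = 0.01964 W
P_total = P_R1 + P_R2 = 0.02023 W

Final answer: 0.02023 W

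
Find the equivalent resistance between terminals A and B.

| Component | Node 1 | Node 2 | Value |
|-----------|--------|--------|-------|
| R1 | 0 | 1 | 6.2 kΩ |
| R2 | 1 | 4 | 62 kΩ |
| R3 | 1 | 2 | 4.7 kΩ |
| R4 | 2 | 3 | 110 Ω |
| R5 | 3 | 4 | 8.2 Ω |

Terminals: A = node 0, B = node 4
Reduce the network between node 0 (A) and node 4 (B) by series/parallel combination:
  Rs1 = R3 + R4 (series, joined only at node 2) = 4700 + 110 = 4810 Ω
  Rs2 = R5 + Rs1 (series, joined only at node 3) = 8.2 + 4810 = 4818 Ω
  Rp1 = R2 ‖ Rs2 (parallel, both between nodes 1 and 4) = 1/(1/62000 + 1/4818) = 4471 Ω
  Rs3 = R1 + Rp1 (series, joined only at node 1) = 6200 + 4471 = 10670 Ω
R_eq = 10.67 kΩ

Final answer: 10.67 kΩ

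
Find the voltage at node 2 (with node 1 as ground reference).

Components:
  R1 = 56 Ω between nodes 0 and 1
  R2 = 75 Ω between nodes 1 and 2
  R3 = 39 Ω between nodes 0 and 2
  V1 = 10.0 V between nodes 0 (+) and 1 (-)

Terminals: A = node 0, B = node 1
Nodal analysis, taking node 1 as the 0 V reference.
Source V1 fixes V_0 = 10 V.
KCL at each unknown node (sum of currents leaving = 0; resistances in Ω):
  Node 2: (V_2 - 0)/75 + (V_2 - 10)/39 = 0
Collecting terms: 0.03897 × V_2 = 0.2564  =>  V_2 = 6.579 V
The requested potential is V_2 = 6.579 V.

Final answer: V_2 = 6.579 V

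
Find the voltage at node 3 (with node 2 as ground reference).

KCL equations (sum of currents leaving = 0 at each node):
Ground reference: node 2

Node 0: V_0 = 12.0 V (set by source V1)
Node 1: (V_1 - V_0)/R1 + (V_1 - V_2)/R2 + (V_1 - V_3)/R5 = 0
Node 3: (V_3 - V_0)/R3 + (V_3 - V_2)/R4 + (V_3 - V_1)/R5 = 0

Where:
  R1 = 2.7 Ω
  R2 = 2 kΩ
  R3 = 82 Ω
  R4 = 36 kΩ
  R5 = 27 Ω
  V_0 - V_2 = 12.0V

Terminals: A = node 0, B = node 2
Nodal analysis, taking node 2 as the 0 V reference.
Source V1 fixes V_0 = 12 V.
KCL at each unknown node (sum of currents leaving = 0; resistances in Ω):
  Node 1: (V_1 - 12)/2.7 + (V_1 - 0)/2000 + (V_1 - V_3)/27 = 0
  Node 3: (V_3 - 12)/82 + (V_3 - 0)/36000 + (V_3 - V_1)/27 = 0
Collecting terms (coefficients in siemens):
  0.4079·V_1 - 0.03704·V_3 = 4.444
  0.04926·V_3 - 0.03704·V_1 = 0.1463
Determinant D = (0.4079)(0.04926) - (-0.03704)(-0.03704) = 0.01872
V_1 = [(4.444)(0.04926) - (-0.03704)(0.1463)]/D = 11.98 V
V_3 = [(0.4079)(0.1463) - (4.444)(-0.03704)]/D = 11.98 V
The requested potential is V_3 = 11.98 V.

Final answer: V_3 = 11.98 V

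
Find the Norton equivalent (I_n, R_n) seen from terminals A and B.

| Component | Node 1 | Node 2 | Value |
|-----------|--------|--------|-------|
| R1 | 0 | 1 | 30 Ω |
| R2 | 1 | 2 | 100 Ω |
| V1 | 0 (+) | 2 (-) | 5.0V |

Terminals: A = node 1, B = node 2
Find the Thévenin equivalent first; then I_n = V_th/R_th and R_n = R_th.
Step 1 — V_th is the open-circuit voltage V_A - V_B (nothing connected across the terminals).
Nodal analysis, taking node 2 as the 0 V reference.
Source V1 fixes V_0 = 5 V.
KCL at each unknown node (sum of currents leaving = 0; resistances in Ω):
  Node 1: (V_1 - 5)/30 + (V_1 - 0)/100 = 0
Collecting terms: 0.04333 × V_1 = 0.1667  =>  V_1 = 3.846 V
V_th = V_1 - V_2 = 3.846 - 0 = 3.846 V
Step 2 — R_th: zero the source — replace V1 by a short circuit (node 2 merges into node 0) — and find the resistance seen between A (node 1) and B (node 0).
Reduce the network between node 1 (A) and node 0 (B) by series/parallel combination:
  Rp1 = R1 ‖ R2 (parallel, both between nodes 0 and 1) = 1/(1/30 + 1/100) = 23.08 Ω
R_th = 23.08 Ω
I_n = V_th/R_th = 3.846/23.08 = 0.1667 A, and R_n = R_th = 23.08 Ω

Final answer: I_n = 0.1667 A, R_n = 23.08 Ω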